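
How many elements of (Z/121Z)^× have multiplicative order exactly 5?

4

φ(121) = φ(11^2) = 11·(11−1) = 110 = 2 · 5 · 11.
In a cyclic group of order 110, there are φ(d) elements of order d for each divisor d of 110, and zero for non-divisors.
5 | 110, and φ(5) = 5 − 1 = 4.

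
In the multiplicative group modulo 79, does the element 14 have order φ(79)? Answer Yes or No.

No

φ(79) = 79 − 1 = 78 = 2 · 3 · 13.
14 is a primitive root mod 79 iff 14^(φ(79)/q) ≢ 1 for every prime q | φ(79), i.e. q ∈ {2, 3, 13}.
14^39 ≡ 78 (mod 79)  [q = 2: ≢ 1 ✓]
14^26 ≡ 1 (mod 79)  [q = 3: ≡ 1 ✗]
14^6 ≡ 46 (mod 79)  [q = 13: ≢ 1 ✓]
Since 14^26 ≡ 1, the order of 14 divides 26 < 78, so 14 is not a primitive root.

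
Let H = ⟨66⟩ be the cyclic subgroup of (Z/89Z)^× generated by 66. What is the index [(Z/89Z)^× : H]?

The order of 66 must divide φ(89) = 89 − 1 = 88 = 2^3 · 11.
Divisors of 88: 1, 2, 4, 8, 11, 22, 44, 88.
Check 66^d mod 89 for each divisor in increasing order:
66^1 ≡ 66 (mod 89)
66^2 ≡ 84 (mod 89)
66^4 ≡ 25 (mod 89)
66^8 ≡ 2 (mod 89)
66^11 ≡ 52 (mod 89)
66^22 ≡ 34 (mod 89)
66^44 ≡ 88 (mod 89)
66^88 ≡ 1 (mod 89) ✓
Thus |⟨66⟩| = ord(66) = 88.
[(Z/89Z)^× : ⟨66⟩] = 88/88 = 1.

1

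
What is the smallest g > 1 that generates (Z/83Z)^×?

φ(83) = 83 − 1 = 82 = 2 · 41.
Test candidates g = 2, 3, … against the prime factors q ∈ {2, 41} of φ(83): g is a generator iff g^(82/q) ≢ 1 for every such q.
g = 2: 2^41 ≡ 82; 2^2 ≡ 4 — none is 1, so 2 is a primitive root.
Hence the least primitive root of 83 is 2.

2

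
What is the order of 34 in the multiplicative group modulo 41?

The order of 34 must divide φ(41) = 41 − 1 = 40 = 2^3 · 5.
Divisors of 40: 1, 2, 4, 5, 8, 10, 20, 40.
Compute 34^d (mod 41) for the divisors d until we hit 1:
34^1 ≡ 34
34^2 ≡ 8
34^4 ≡ 23
34^5 ≡ 3
34^8 ≡ 37
34^10 ≡ 9
34^20 ≡ 40
34^40 ≡ 1
Therefore the multiplicative order of 34 modulo 41 is 40.

40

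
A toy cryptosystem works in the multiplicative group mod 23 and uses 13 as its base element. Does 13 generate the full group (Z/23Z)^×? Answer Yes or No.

No

φ(23) = 23 − 1 = 22 = 2 · 11.
13 is a primitive root mod 23 iff 13^(φ(23)/q) ≢ 1 for every prime q | φ(23), i.e. q ∈ {2, 11}.
13^11 ≡ 1 (mod 23)  [q = 2: ≡ 1 ✗]
13^2 ≡ 8 (mod 23)  [q = 11: ≢ 1 ✓]
The check at q = 2 fails, so 13 generates a proper subgroup.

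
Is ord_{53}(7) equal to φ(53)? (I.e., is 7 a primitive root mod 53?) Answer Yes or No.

φ(53) = 53 − 1 = 52 = 2^2 · 13.
7 is a primitive root mod 53 iff 7^(φ(53)/q) ≢ 1 for every prime q | φ(53), i.e. q ∈ {2, 13}.
7^26 ≡ 1 (mod 53)  [q = 2: ≡ 1 ✗]
7^4 ≡ 16 (mod 53)  [q = 13: ≢ 1 ✓]
7^26 ≡ 1 shows ord(7) | 26, strictly less than φ(53); not a primitive root.

No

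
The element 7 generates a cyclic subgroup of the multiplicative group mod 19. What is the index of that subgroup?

6

The order of 7 must divide φ(19) = 19 − 1 = 18 = 2 · 3^2.
Divisors of 18: 1, 2, 3, 6, 9, 18.
Evaluate successive powers at the divisors of 18:
7^1 ≡ 7
7^2 ≡ 11
7^3 ≡ 1
The order of 7 is 3, so the subgroup it generates has 3 elements.
The index is φ(19) / ord(7) = 18 / 3 = 6.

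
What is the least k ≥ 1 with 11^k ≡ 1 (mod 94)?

46

ord(11) | φ(94) = φ(2)·φ(47) = 1·46 = 46 = 2 · 23.
Divisors of 46: 1, 2, 23, 46.
Compute 11^d (mod 94) for the divisors d until we hit 1:
11^1 ≡ 11
11^2 ≡ 27
11^23 ≡ 93
11^46 ≡ 1
The smallest such exponent is 46, so the order of 11 is 46.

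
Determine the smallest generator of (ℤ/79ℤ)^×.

3

φ(79) = 79 − 1 = 78 = 2 · 3 · 13.
Test candidates g = 2, 3, … against the prime factors q ∈ {2, 3, 13} of φ(79): g is a generator iff g^(78/q) ≢ 1 for every such q.
g = 2: 2^39 ≡ 1 — hits 1, so not a primitive root.
g = 3: 3^39 ≡ 78; 3^26 ≡ 23; 3^6 ≡ 18 — none is 1, so 3 is a primitive root.
So 3 is the smallest generator of (Z/79Z)^×.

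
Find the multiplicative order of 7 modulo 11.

By Lagrange's theorem, ord_11(7) divides φ(11) = 11 − 1 = 10 = 2 · 5.
Divisors of 10: 1, 2, 5, 10.
Compute 7^d (mod 11) for the divisors d until we hit 1:
7^1 ≡ 7 (mod 11)
7^2 ≡ 5 (mod 11)
7^5 ≡ 10 (mod 11)
7^10 ≡ 1 (mod 11) ✓
So ord_11(7) = 10.

10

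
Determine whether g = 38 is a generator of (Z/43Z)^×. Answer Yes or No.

φ(43) = 43 − 1 = 42 = 2 · 3 · 7.
It suffices to check that the order of 38 is not a proper divisor of 42: compute 38^(42/q) for q ∈ {2, 3, 7}.
38^21 ≡ 1 (mod 43)  [q = 2: ≡ 1 ✗]
38^14 ≡ 36 (mod 43)  [q = 3: ≢ 1 ✓]
38^6 ≡ 16 (mod 43)  [q = 7: ≢ 1 ✓]
The check at q = 2 fails, so 38 generates a proper subgroup.

No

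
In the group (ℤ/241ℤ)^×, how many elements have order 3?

φ(241) = 241 − 1 = 240 = 2^4 · 3 · 5.
In a cyclic group of order 240, there are φ(d) elements of order d for each divisor d of 240, and zero for non-divisors.
3 | 240, and φ(3) = 3 − 1 = 2.

2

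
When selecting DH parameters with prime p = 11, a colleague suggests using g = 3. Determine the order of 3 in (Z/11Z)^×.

The order of 3 must divide φ(11) = 11 − 1 = 10 = 2 · 5.
Divisors of 10: 1, 2, 5, 10.
Compute 3^d (mod 11) for the divisors d until we hit 1:
3^1 ≡ 3
3^2 ≡ 9
3^5 ≡ 1
The smallest such exponent is 5, so the order of 3 is 5.

5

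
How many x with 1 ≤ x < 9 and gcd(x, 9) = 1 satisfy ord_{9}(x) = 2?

1

φ(9) = φ(3^2) = 3·(3−1) = 6 = 2 · 3.
(Z/9Z)^× is cyclic (|G| = 6); a cyclic group of order m has exactly φ(d) elements of each order d | m, and none otherwise.
2 | 6, and φ(2) = 2 − 1 = 1.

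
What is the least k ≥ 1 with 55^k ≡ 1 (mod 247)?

By Lagrange's theorem, ord_247(55) divides φ(247) = φ(13·19) = (13−1)·(19−1) = 12·18 = 216 = 2^3 · 3^3.
Divisors of 216: 1, 2, 3, 4, 6, 8, 9, 12, 18, 24, 27, 36, 54, 72, 108, 216.
Check 55^d mod 247 for each divisor in increasing order:
55^1 ≡ 55 (mod 247)
55^2 ≡ 61 (mod 247)
55^3 ≡ 144 (mod 247)
55^4 ≡ 16 (mod 247)
55^6 ≡ 235 (mod 247)
55^8 ≡ 9 (mod 247)
55^9 ≡ 1 (mod 247) ✓
Therefore the multiplicative order of 55 modulo 247 is 9.

9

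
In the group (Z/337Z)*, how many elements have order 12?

φ(337) = 337 − 1 = 336 = 2^4 · 3 · 7.
(Z/337Z)^× is cyclic (|G| = 336); a cyclic group of order m has exactly φ(d) elements of each order d | m, and none otherwise.
12 = 2^2 · 3 divides 336, and φ(12) = 4.

4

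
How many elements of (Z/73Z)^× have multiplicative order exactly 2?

1

φ(73) = 73 − 1 = 72 = 2^3 · 3^2.
In a cyclic group of order 72, there are φ(d) elements of order d for each divisor d of 72, and zero for non-divisors.
2 | 72, and φ(2) = 2 − 1 = 1.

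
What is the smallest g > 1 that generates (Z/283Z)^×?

3

φ(283) = 283 − 1 = 282 = 2 · 3 · 47.
g is a primitive root iff g^(282/q) ≢ 1 (mod 283) for each prime q ∈ {2, 3, 47}.
g = 2: 2^141 ≡ 282; 2^94 ≡ 1 — hits 1, so not a primitive root.
g = 3: 3^141 ≡ 282; 3^94 ≡ 238; 3^6 ≡ 163 — none is 1, so 3 is a primitive root.
Hence the least primitive root of 283 is 3.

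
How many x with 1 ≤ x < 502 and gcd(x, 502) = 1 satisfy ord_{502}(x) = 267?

0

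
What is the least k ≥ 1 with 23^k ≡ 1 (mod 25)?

20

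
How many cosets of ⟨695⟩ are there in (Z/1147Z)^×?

18

Since 695 ∈ (Z/1147Z)^×, its order divides φ(1147) = φ(31·37) = (31−1)·(37−1) = 30·36 = 1080 = 2^3 · 3^3 · 5.
Divisors of 1080: 1, 2, 3, 4, 5, 6, 8, 9, 10, 12, 15, 18, 20, 24, 27, 30, 36, 40, 45, 54, 60, 72, 90, 108, 120, 135, 180, 216, 270, 360, 540, 1080.
Test each divisor d:
695^1 ≡ 695 (mod 1147)
695^2 ≡ 138 (mod 1147)
695^3 ≡ 709 (mod 1147)
695^4 ≡ 692 (mod 1147)
695^5 ≡ 347 (mod 1147)
695^6 ≡ 295 (mod 1147)
695^8 ≡ 565 (mod 1147)
695^9 ≡ 401 (mod 1147)
695^10 ≡ 1121 (mod 1147)
695^12 ≡ 1000 (mod 1147)
695^15 ≡ 154 (mod 1147)
695^18 ≡ 221 (mod 1147)
695^20 ≡ 676 (mod 1147)
695^24 ≡ 963 (mod 1147)
695^27 ≡ 302 (mod 1147)
695^30 ≡ 776 (mod 1147)
695^36 ≡ 667 (mod 1147)
695^40 ≡ 470 (mod 1147)
695^45 ≡ 216 (mod 1147)
695^54 ≡ 591 (mod 1147)
695^60 ≡ 1 (mod 1147) ✓
So ord_1147(695) = 60, hence |⟨695⟩| = 60.
The index is φ(1147) / ord(695) = 1080 / 60 = 18.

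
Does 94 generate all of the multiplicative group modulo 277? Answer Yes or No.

Yes

φ(277) = 277 − 1 = 276 = 2^2 · 3 · 23.
An element g generates (Z/277Z)^× iff g^(276/q) ≢ 1 (mod 277) for each prime q ∈ {2, 3, 23}.
94^138 ≡ 276 (mod 277)  [q = 2: ≢ 1 ✓]
94^92 ≡ 160 (mod 277)  [q = 3: ≢ 1 ✓]
94^12 ≡ 52 (mod 277)  [q = 23: ≢ 1 ✓]
All checks pass, so 94 has order 276 and is a primitive root modulo 277.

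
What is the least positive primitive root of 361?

φ(361) = φ(19^2) = 19·(19−1) = 342 = 2 · 3^2 · 19.
Test candidates g = 2, 3, … against the prime factors q ∈ {2, 3, 19} of φ(361): g is a generator iff g^(342/q) ≢ 1 for every such q.
g = 2: 2^171 ≡ 360; 2^114 ≡ 292; 2^18 ≡ 58 — none is 1, so 2 is a primitive root.
Hence the least primitive root of 361 is 2.

2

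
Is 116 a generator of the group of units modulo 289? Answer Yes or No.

Yes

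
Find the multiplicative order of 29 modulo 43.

42

The order of 29 must divide φ(43) = 43 − 1 = 42 = 2 · 3 · 7.
Divisors of 42: 1, 2, 3, 6, 7, 14, 21, 42.
Check 29^d mod 43 for each divisor in increasing order:
29^1 ≡ 29 (mod 43)
29^2 ≡ 24 (mod 43)
29^3 ≡ 8 (mod 43)
29^6 ≡ 21 (mod 43)
29^7 ≡ 7 (mod 43)
29^14 ≡ 6 (mod 43)
29^21 ≡ 42 (mod 43)
29^42 ≡ 1 (mod 43) ✓
Therefore the multiplicative order of 29 modulo 43 is 42.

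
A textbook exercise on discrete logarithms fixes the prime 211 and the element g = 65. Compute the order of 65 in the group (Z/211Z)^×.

The order of 65 must divide φ(211) = 211 − 1 = 210 = 2 · 3 · 5 · 7.
Divisors of 210: 1, 2, 3, 5, 6, 7, 10, 14, 15, 21, 30, 35, 42, 70, 105, 210.
Check 65^d mod 211 for each divisor in increasing order:
65^1 ≡ 65 (mod 211)
65^2 ≡ 5 (mod 211)
65^3 ≡ 114 (mod 211)
65^5 ≡ 148 (mod 211)
65^6 ≡ 125 (mod 211)
65^7 ≡ 107 (mod 211)
65^10 ≡ 171 (mod 211)
65^14 ≡ 55 (mod 211)
65^15 ≡ 199 (mod 211)
65^21 ≡ 188 (mod 211)
65^30 ≡ 144 (mod 211)
65^35 ≡ 1 (mod 211) ✓
Hence ord(65) = 35.

35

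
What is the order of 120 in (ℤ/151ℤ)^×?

The order of 120 must divide φ(151) = 151 − 1 = 150 = 2 · 3 · 5^2.
Divisors of 150: 1, 2, 3, 5, 6, 10, 15, 25, 30, 50, 75, 150.
Test each divisor d:
120^1 ≡ 120 (mod 151)
120^2 ≡ 55 (mod 151)
120^3 ≡ 107 (mod 151)
120^5 ≡ 147 (mod 151)
120^6 ≡ 124 (mod 151)
120^10 ≡ 16 (mod 151)
120^15 ≡ 87 (mod 151)
120^25 ≡ 33 (mod 151)
120^30 ≡ 19 (mod 151)
120^50 ≡ 32 (mod 151)
120^75 ≡ 150 (mod 151)
120^150 ≡ 1 (mod 151) ✓
Hence ord(120) = 150.

150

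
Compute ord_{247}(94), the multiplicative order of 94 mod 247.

6

ord(94) | φ(247) = φ(13·19) = (13−1)·(19−1) = 12·18 = 216 = 2^3 · 3^3.
Divisors of 216: 1, 2, 3, 4, 6, 8, 9, 12, 18, 24, 27, 36, 54, 72, 108, 216.
Check 94^d mod 247 for each divisor in increasing order:
94^1 ≡ 94 (mod 247)
94^2 ≡ 191 (mod 247)
94^3 ≡ 170 (mod 247)
94^4 ≡ 172 (mod 247)
94^6 ≡ 1 (mod 247) ✓
The smallest such exponent is 6, so the order of 94 is 6.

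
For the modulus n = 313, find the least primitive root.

φ(313) = 313 − 1 = 312 = 2^3 · 3 · 13.
g is a primitive root iff g^(312/q) ≢ 1 (mod 313) for each prime q ∈ {2, 3, 13}.
g = 2: 2^156 ≡ 1 — hits 1, so not a primitive root.
g = 3: 3^156 ≡ 1 — hits 1, so not a primitive root.
g = 4: 4^156 ≡ 1 — hits 1, so not a primitive root.
g = 5: 5^156 ≡ 312; 5^104 ≡ 1 — hits 1, so not a primitive root.
g = 6: 6^156 ≡ 1 — hits 1, so not a primitive root.
g = 7: 7^156 ≡ 312; 7^104 ≡ 1 — hits 1, so not a primitive root.
g = 8: 8^156 ≡ 1 — hits 1, so not a primitive root.
g = 9: 9^156 ≡ 1 — hits 1, so not a primitive root.
g = 10: 10^156 ≡ 312; 10^104 ≡ 214; 10^24 ≡ 103 — none is 1, so 10 is a primitive root.
Hence the least primitive root of 313 is 10.

10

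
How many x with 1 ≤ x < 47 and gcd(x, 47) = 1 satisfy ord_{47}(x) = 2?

φ(47) = 47 − 1 = 46 = 2 · 23.
In a cyclic group of order 46, there are φ(d) elements of order d for each divisor d of 46, and zero for non-divisors.
2 | 46, and φ(2) = 2 − 1 = 1.

1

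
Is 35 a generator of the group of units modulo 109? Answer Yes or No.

φ(109) = 109 − 1 = 108 = 2^2 · 3^3.
35 is a primitive root mod 109 iff 35^(φ(109)/q) ≢ 1 for every prime q | φ(109), i.e. q ∈ {2, 3}.
35^54 ≡ 1 (mod 109)  [q = 2: ≡ 1 ✗]
35^36 ≡ 45 (mod 109)  [q = 3: ≢ 1 ✓]
35^54 ≡ 1 shows ord(35) | 54, strictly less than φ(109); not a primitive root.

No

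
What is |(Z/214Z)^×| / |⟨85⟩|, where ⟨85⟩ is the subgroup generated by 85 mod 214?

The order of 85 must divide φ(214) = φ(2)·φ(107) = 1·106 = 106 = 2 · 53.
Divisors of 106: 1, 2, 53, 106.
Compute 85^d (mod 214) for the divisors d until we hit 1:
85^1 ≡ 85
85^2 ≡ 163
85^53 ≡ 1
So ord_214(85) = 53, hence |⟨85⟩| = 53.
Index = |(Z/214Z)^×| / |⟨85⟩| = 106 / 53 = 2.

2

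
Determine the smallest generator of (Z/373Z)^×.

φ(373) = 373 − 1 = 372 = 2^2 · 3 · 31.
g is a primitive root iff g^(372/q) ≢ 1 (mod 373) for each prime q ∈ {2, 3, 31}.
g = 2: 2^186 ≡ 372; 2^124 ≡ 284; 2^12 ≡ 366 — none is 1, so 2 is a primitive root.
Hence the least primitive root of 373 is 2.

2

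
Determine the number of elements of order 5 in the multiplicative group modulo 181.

4

φ(181) = 181 − 1 = 180 = 2^2 · 3^2 · 5.
In a cyclic group of order 180, there are φ(d) elements of order d for each divisor d of 180, and zero for non-divisors.
5 | 180, and φ(5) = 5 − 1 = 4.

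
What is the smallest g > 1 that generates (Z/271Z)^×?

6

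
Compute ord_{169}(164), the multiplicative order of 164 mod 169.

52

ord(164) | φ(169) = φ(13^2) = 13·(13−1) = 156 = 2^2 · 3 · 13.
Divisors of 156: 1, 2, 3, 4, 6, 12, 13, 26, 39, 52, 78, 156.
Check 164^d mod 169 for each divisor in increasing order:
164^1 ≡ 164 (mod 169)
164^2 ≡ 25 (mod 169)
164^3 ≡ 44 (mod 169)
164^4 ≡ 118 (mod 169)
164^6 ≡ 77 (mod 169)
164^12 ≡ 14 (mod 169)
164^13 ≡ 99 (mod 169)
164^26 ≡ 168 (mod 169)
164^39 ≡ 70 (mod 169)
164^52 ≡ 1 (mod 169) ✓
Therefore the multiplicative order of 164 modulo 169 is 52.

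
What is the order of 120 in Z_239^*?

119

By Lagrange's theorem, ord_239(120) divides φ(239) = 239 − 1 = 238 = 2 · 7 · 17.
Divisors of 238: 1, 2, 7, 14, 17, 34, 119, 238.
Compute 120^d (mod 239) for the divisors d until we hit 1:
120^1 ≡ 120 (mod 239)
120^2 ≡ 60 (mod 239)
120^7 ≡ 211 (mod 239)
120^14 ≡ 67 (mod 239)
120^17 ≡ 98 (mod 239)
120^34 ≡ 44 (mod 239)
120^119 ≡ 1 (mod 239) ✓
Hence ord(120) = 119.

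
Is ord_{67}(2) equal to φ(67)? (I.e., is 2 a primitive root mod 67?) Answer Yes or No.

Yes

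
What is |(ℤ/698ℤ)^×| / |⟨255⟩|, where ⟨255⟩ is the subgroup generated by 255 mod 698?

2

The order of 255 must divide φ(698) = φ(2)·φ(349) = 1·348 = 348 = 2^2 · 3 · 29.
Divisors of 348: 1, 2, 3, 4, 6, 12, 29, 58, 87, 116, 174, 348.
Compute 255^d (mod 698) for the divisors d until we hit 1:
255^1 ≡ 255
255^2 ≡ 111
255^3 ≡ 385
255^4 ≡ 455
255^6 ≡ 249
255^12 ≡ 577
255^29 ≡ 123
255^58 ≡ 471
255^87 ≡ 697
255^116 ≡ 575
255^174 ≡ 1
The order of 255 is 174, so the subgroup it generates has 174 elements.
[(Z/698Z)^× : ⟨255⟩] = 348/174 = 2.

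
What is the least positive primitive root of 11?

2

φ(11) = 11 − 1 = 10 = 2 · 5.
g is a primitive root iff g^(10/q) ≢ 1 (mod 11) for each prime q ∈ {2, 5}.
g = 2: 2^5 ≡ 10; 2^2 ≡ 4 — none is 1, so 2 is a primitive root.
The smallest primitive root modulo 11 is 2.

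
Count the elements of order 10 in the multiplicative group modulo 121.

4

φ(121) = φ(11^2) = 11·(11−1) = 110 = 2 · 5 · 11.
(Z/121Z)^× is cyclic (|G| = 110); a cyclic group of order m has exactly φ(d) elements of each order d | m, and none otherwise.
10 = 2 · 5 divides 110, and φ(10) = 4.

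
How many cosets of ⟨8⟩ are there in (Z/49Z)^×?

By Lagrange's theorem, ord_49(8) divides φ(49) = φ(7^2) = 7·(7−1) = 42 = 2 · 3 · 7.
Divisors of 42: 1, 2, 3, 6, 7, 14, 21, 42.
Test each divisor d:
8^1 ≡ 8 (mod 49)
8^2 ≡ 15 (mod 49)
8^3 ≡ 22 (mod 49)
8^6 ≡ 43 (mod 49)
8^7 ≡ 1 (mod 49) ✓
Thus |⟨8⟩| = ord(8) = 7.
The index is φ(49) / ord(8) = 42 / 7 = 6.

6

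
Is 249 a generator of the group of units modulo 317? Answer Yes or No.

Yes

φ(317) = 317 − 1 = 316 = 2^2 · 79.
An element g generates (Z/317Z)^× iff g^(316/q) ≢ 1 (mod 317) for each prime q ∈ {2, 79}.
249^158 ≡ 316 (mod 317)  [q = 2: ≢ 1 ✓]
249^4 ≡ 43 (mod 317)  [q = 79: ≢ 1 ✓]
Every test exponent gives a nontrivial residue, hence 249 generates the full group.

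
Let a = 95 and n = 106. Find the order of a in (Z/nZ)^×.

Since 95 ∈ (Z/106Z)^×, its order divides φ(106) = φ(2)·φ(53) = 1·52 = 52 = 2^2 · 13.
Divisors of 52: 1, 2, 4, 13, 26, 52.
Compute 95^d (mod 106) for the divisors d until we hit 1:
95^1 ≡ 95 (mod 106)
95^2 ≡ 15 (mod 106)
95^4 ≡ 13 (mod 106)
95^13 ≡ 1 (mod 106) ✓
Therefore the multiplicative order of 95 modulo 106 is 13.

13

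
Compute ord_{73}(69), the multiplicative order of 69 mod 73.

18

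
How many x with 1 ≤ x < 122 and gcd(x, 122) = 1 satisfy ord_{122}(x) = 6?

2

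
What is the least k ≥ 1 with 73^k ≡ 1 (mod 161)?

66

Since 73 ∈ (Z/161Z)^×, its order divides φ(161) = φ(7·23) = (7−1)·(23−1) = 6·22 = 132 = 2^2 · 3 · 11.
Divisors of 132: 1, 2, 3, 4, 6, 11, 12, 22, 33, 44, 66, 132.
Check 73^d mod 161 for each divisor in increasing order:
73^1 ≡ 73 (mod 161)
73^2 ≡ 16 (mod 161)
73^3 ≡ 41 (mod 161)
73^4 ≡ 95 (mod 161)
73^6 ≡ 71 (mod 161)
73^11 ≡ 47 (mod 161)
73^12 ≡ 50 (mod 161)
73^22 ≡ 116 (mod 161)
73^33 ≡ 139 (mod 161)
73^44 ≡ 93 (mod 161)
73^66 ≡ 1 (mod 161) ✓
Therefore the multiplicative order of 73 modulo 161 is 66.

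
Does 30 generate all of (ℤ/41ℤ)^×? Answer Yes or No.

φ(41) = 41 − 1 = 40 = 2^3 · 5.
It suffices to check that the order of 30 is not a proper divisor of 40: compute 30^(40/q) for q ∈ {2, 5}.
30^20 ≡ 40 (mod 41)  [q = 2: ≢ 1 ✓]
30^8 ≡ 16 (mod 41)  [q = 5: ≢ 1 ✓]
None equal 1, so ord_41(30) = 40: 30 is a primitive root.

Yes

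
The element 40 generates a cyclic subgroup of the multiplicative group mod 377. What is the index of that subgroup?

ord(40) | φ(377) = φ(13·29) = (13−1)·(29−1) = 12·28 = 336 = 2^4 · 3 · 7.
Divisors of 336: 1, 2, 3, 4, 6, 7, 8, 12, 14, 16, 21, 24, 28, 42, 48, 56, 84, 112, 168, 336.
Evaluate successive powers at the divisors of 336:
40^1 ≡ 40 (mod 377)
40^2 ≡ 92 (mod 377)
40^3 ≡ 287 (mod 377)
40^4 ≡ 170 (mod 377)
40^6 ≡ 183 (mod 377)
40^7 ≡ 157 (mod 377)
40^8 ≡ 248 (mod 377)
40^12 ≡ 313 (mod 377)
40^14 ≡ 144 (mod 377)
40^16 ≡ 53 (mod 377)
40^21 ≡ 365 (mod 377)
40^24 ≡ 326 (mod 377)
40^28 ≡ 1 (mod 377) ✓
Thus |⟨40⟩| = ord(40) = 28.
[(Z/377Z)^× : ⟨40⟩] = 336/28 = 12.

12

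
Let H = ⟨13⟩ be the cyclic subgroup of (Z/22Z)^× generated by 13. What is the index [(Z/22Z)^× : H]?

Since 13 ∈ (Z/22Z)^×, its order divides φ(22) = φ(2)·φ(11) = 1·10 = 10 = 2 · 5.
Divisors of 10: 1, 2, 5, 10.
Check 13^d mod 22 for each divisor in increasing order:
13^1 ≡ 13 (mod 22)
13^2 ≡ 15 (mod 22)
13^5 ≡ 21 (mod 22)
13^10 ≡ 1 (mod 22) ✓
Thus |⟨13⟩| = ord(13) = 10.
The index is φ(22) / ord(13) = 10 / 10 = 1.

1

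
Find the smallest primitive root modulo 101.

φ(101) = 101 − 1 = 100 = 2^2 · 5^2.
g is a primitive root iff g^(100/q) ≢ 1 (mod 101) for each prime q ∈ {2, 5}.
g = 2: 2^50 ≡ 100; 2^20 ≡ 95 — none is 1, so 2 is a primitive root.
Hence the least primitive root of 101 is 2.

2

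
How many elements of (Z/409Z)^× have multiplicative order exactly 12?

4

φ(409) = 409 − 1 = 408 = 2^3 · 3 · 17.
(Z/409Z)^× is cyclic (|G| = 408); a cyclic group of order m has exactly φ(d) elements of each order d | m, and none otherwise.
12 = 2^2 · 3 divides 408, and φ(12) = 4.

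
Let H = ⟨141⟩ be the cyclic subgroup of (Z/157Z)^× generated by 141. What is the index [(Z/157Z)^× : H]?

6

ord(141) | φ(157) = 157 − 1 = 156 = 2^2 · 3 · 13.
Divisors of 156: 1, 2, 3, 4, 6, 12, 13, 26, 39, 52, 78, 156.
Check 141^d mod 157 for each divisor in increasing order:
141^1 ≡ 141
141^2 ≡ 99
141^3 ≡ 143
141^4 ≡ 67
141^6 ≡ 39
141^12 ≡ 108
141^13 ≡ 156
141^26 ≡ 1
The order of 141 is 26, so the subgroup it generates has 26 elements.
The index is φ(157) / ord(141) = 156 / 26 = 6.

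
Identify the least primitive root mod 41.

φ(41) = 41 − 1 = 40 = 2^3 · 5.
Test candidates g = 2, 3, … against the prime factors q ∈ {2, 5} of φ(41): g is a generator iff g^(40/q) ≢ 1 for every such q.
g = 2: 2^20 ≡ 1 — hits 1, so not a primitive root.
g = 3: 3^20 ≡ 40; 3^8 ≡ 1 — hits 1, so not a primitive root.
g = 4: 4^20 ≡ 1 — hits 1, so not a primitive root.
g = 5: 5^20 ≡ 1 — hits 1, so not a primitive root.
g = 6: 6^20 ≡ 40; 6^8 ≡ 10 — none is 1, so 6 is a primitive root.
So 6 is the smallest generator of (Z/41Z)^×.

6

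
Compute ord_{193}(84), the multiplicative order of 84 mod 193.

By Lagrange's theorem, ord_193(84) divides φ(193) = 193 − 1 = 192 = 2^6 · 3.
Divisors of 192: 1, 2, 3, 4, 6, 8, 12, 16, 24, 32, 48, 64, 96, 192.
Check 84^d mod 193 for each divisor in increasing order:
84^1 ≡ 84 (mod 193)
84^2 ≡ 108 (mod 193)
84^3 ≡ 1 (mod 193) ✓
So ord_193(84) = 3.

3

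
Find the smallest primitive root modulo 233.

3

φ(233) = 233 − 1 = 232 = 2^3 · 29.
Test candidates g = 2, 3, … against the prime factors q ∈ {2, 29} of φ(233): g is a generator iff g^(232/q) ≢ 1 for every such q.
g = 2: 2^116 ≡ 1 — hits 1, so not a primitive root.
g = 3: 3^116 ≡ 232; 3^8 ≡ 37 — none is 1, so 3 is a primitive root.
The smallest primitive root modulo 233 is 3.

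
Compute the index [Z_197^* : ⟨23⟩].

4

The order of 23 must divide φ(197) = 197 − 1 = 196 = 2^2 · 7^2.
Divisors of 196: 1, 2, 4, 7, 14, 28, 49, 98, 196.
Check 23^d mod 197 for each divisor in increasing order:
23^1 ≡ 23 (mod 197)
23^2 ≡ 135 (mod 197)
23^4 ≡ 101 (mod 197)
23^7 ≡ 178 (mod 197)
23^14 ≡ 164 (mod 197)
23^28 ≡ 104 (mod 197)
23^49 ≡ 1 (mod 197) ✓
So ord_197(23) = 49, hence |⟨23⟩| = 49.
Index = |(Z/197Z)^×| / |⟨23⟩| = 196 / 49 = 4.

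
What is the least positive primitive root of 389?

2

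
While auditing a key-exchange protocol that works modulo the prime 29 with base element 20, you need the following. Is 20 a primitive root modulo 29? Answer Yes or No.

φ(29) = 29 − 1 = 28 = 2^2 · 7.
20 is a primitive root mod 29 iff 20^(φ(29)/q) ≢ 1 for every prime q | φ(29), i.e. q ∈ {2, 7}.
20^14 ≡ 1 (mod 29)  [q = 2: ≡ 1 ✗]
20^4 ≡ 7 (mod 29)  [q = 7: ≢ 1 ✓]
The check at q = 2 fails, so 20 generates a proper subgroup.

No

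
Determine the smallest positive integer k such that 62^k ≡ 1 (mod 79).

13

Since 62 ∈ (Z/79Z)^×, its order divides φ(79) = 79 − 1 = 78 = 2 · 3 · 13.
Divisors of 78: 1, 2, 3, 6, 13, 26, 39, 78.
Check 62^d mod 79 for each divisor in increasing order:
62^1 ≡ 62 (mod 79)
62^2 ≡ 52 (mod 79)
62^3 ≡ 64 (mod 79)
62^6 ≡ 67 (mod 79)
62^13 ≡ 1 (mod 79) ✓
The smallest such exponent is 13, so the order of 62 is 13.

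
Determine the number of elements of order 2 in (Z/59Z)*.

φ(59) = 59 − 1 = 58 = 2 · 29.
Since (Z/59Z)^× is cyclic of order 58, the number of elements of order d is φ(d) when d | 58 and 0 otherwise.
2 | 58, and φ(2) = 2 − 1 = 1.

1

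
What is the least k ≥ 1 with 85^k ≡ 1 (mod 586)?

292

The order of 85 must divide φ(586) = φ(2)·φ(293) = 1·292 = 292 = 2^2 · 73.
Divisors of 292: 1, 2, 4, 73, 146, 292.
Compute 85^d (mod 586) for the divisors d until we hit 1:
85^1 ≡ 85 (mod 586)
85^2 ≡ 193 (mod 586)
85^4 ≡ 331 (mod 586)
85^73 ≡ 431 (mod 586)
85^146 ≡ 585 (mod 586)
85^292 ≡ 1 (mod 586) ✓
So ord_586(85) = 292.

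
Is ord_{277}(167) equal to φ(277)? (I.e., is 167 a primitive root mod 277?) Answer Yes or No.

Yes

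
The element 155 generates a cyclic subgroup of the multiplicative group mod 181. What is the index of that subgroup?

15

Since 155 ∈ (Z/181Z)^×, its order divides φ(181) = 181 − 1 = 180 = 2^2 · 3^2 · 5.
Divisors of 180: 1, 2, 3, 4, 5, 6, 9, 10, 12, 15, 18, 20, 30, 36, 45, 60, 90, 180.
Evaluate successive powers at the divisors of 180:
155^1 ≡ 155
155^2 ≡ 133
155^3 ≡ 162
155^4 ≡ 132
155^5 ≡ 7
155^6 ≡ 180
155^9 ≡ 19
155^10 ≡ 49
155^12 ≡ 1
So ord_181(155) = 12, hence |⟨155⟩| = 12.
Index = |(Z/181Z)^×| / |⟨155⟩| = 180 / 12 = 15.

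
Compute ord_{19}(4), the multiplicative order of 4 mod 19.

ord(4) | φ(19) = 19 − 1 = 18 = 2 · 3^2.
Divisors of 18: 1, 2, 3, 6, 9, 18.
Check 4^d mod 19 for each divisor in increasing order:
4^1 ≡ 4
4^2 ≡ 16
4^3 ≡ 7
4^6 ≡ 11
4^9 ≡ 1
So ord_19(4) = 9.

9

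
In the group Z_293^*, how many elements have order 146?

72

φ(293) = 293 − 1 = 292 = 2^2 · 73.
(Z/293Z)^× is cyclic (|G| = 292); a cyclic group of order m has exactly φ(d) elements of each order d | m, and none otherwise.
146 = 2 · 73 divides 292, and φ(146) = 72.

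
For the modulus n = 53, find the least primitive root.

φ(53) = 53 − 1 = 52 = 2^2 · 13.
g is a primitive root iff g^(52/q) ≢ 1 (mod 53) for each prime q ∈ {2, 13}.
g = 2: 2^26 ≡ 52; 2^4 ≡ 16 — none is 1, so 2 is a primitive root.
The smallest primitive root modulo 53 is 2.

2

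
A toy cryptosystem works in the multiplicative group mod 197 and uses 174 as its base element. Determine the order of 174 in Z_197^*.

98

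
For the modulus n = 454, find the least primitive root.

5

φ(454) = φ(2)·φ(227) = 1·226 = 226 = 2 · 113.
Test candidates g = 2, 3, … against the prime factors q ∈ {2, 113} of φ(454): g is a generator iff g^(226/q) ≢ 1 for every such q.
g = 2: gcd(2, 454) = 2 > 1, not a unit — skip.
g = 3: 3^113 ≡ 1 — hits 1, so not a primitive root.
g = 4: gcd(4, 454) = 2 > 1, not a unit — skip.
g = 5: 5^113 ≡ 453; 5^2 ≡ 25 — none is 1, so 5 is a primitive root.
Hence the least primitive root of 454 is 5.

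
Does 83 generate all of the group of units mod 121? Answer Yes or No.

φ(121) = φ(11^2) = 11·(11−1) = 110 = 2 · 5 · 11.
It suffices to check that the order of 83 is not a proper divisor of 110: compute 83^(110/q) for q ∈ {2, 5, 11}.
83^55 ≡ 120 (mod 121)  [q = 2: ≢ 1 ✓]
83^22 ≡ 3 (mod 121)  [q = 5: ≢ 1 ✓]
83^10 ≡ 23 (mod 121)  [q = 11: ≢ 1 ✓]
All checks pass, so 83 has order 110 and is a primitive root modulo 121.

Yes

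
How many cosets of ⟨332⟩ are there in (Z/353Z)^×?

Since 332 ∈ (Z/353Z)^×, its order divides φ(353) = 353 − 1 = 352 = 2^5 · 11.
Divisors of 352: 1, 2, 4, 8, 11, 16, 22, 32, 44, 88, 176, 352.
Test each divisor d:
332^1 ≡ 332
332^2 ≡ 88
332^4 ≡ 331
332^8 ≡ 131
332^11 ≡ 70
332^16 ≡ 217
332^22 ≡ 311
332^32 ≡ 140
332^44 ≡ 352
332^88 ≡ 1
The order of 332 is 88, so the subgroup it generates has 88 elements.
Index = |(Z/353Z)^×| / |⟨332⟩| = 352 / 88 = 4.

4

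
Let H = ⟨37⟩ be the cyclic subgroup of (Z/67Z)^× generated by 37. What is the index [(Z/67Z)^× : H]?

By Lagrange's theorem, ord_67(37) divides φ(67) = 67 − 1 = 66 = 2 · 3 · 11.
Divisors of 66: 1, 2, 3, 6, 11, 22, 33, 66.
Check 37^d mod 67 for each divisor in increasing order:
37^1 ≡ 37 (mod 67)
37^2 ≡ 29 (mod 67)
37^3 ≡ 1 (mod 67) ✓
The order of 37 is 3, so the subgroup it generates has 3 elements.
Index = |(Z/67Z)^×| / |⟨37⟩| = 66 / 3 = 22.

22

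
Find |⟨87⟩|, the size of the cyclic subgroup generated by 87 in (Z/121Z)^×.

22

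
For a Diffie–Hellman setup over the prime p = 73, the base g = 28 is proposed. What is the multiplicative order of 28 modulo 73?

72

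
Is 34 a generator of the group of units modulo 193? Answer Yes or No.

φ(193) = 193 − 1 = 192 = 2^6 · 3.
Test 34^(192/q) mod 193 for each prime factor q of 192:
34^96 ≡ 192 (mod 193)  [q = 2: ≢ 1 ✓]
34^64 ≡ 108 (mod 193)  [q = 3: ≢ 1 ✓]
None equal 1, so ord_193(34) = 192: 34 is a primitive root.

Yes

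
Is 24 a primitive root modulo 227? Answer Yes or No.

Yes

φ(227) = 227 − 1 = 226 = 2 · 113.
24 is a primitive root mod 227 iff 24^(φ(227)/q) ≢ 1 for every prime q | φ(227), i.e. q ∈ {2, 113}.
24^113 ≡ 226 (mod 227)  [q = 2: ≢ 1 ✓]
24^2 ≡ 122 (mod 227)  [q = 113: ≢ 1 ✓]
None equal 1, so ord_227(24) = 226: 24 is a primitive root.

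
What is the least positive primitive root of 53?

2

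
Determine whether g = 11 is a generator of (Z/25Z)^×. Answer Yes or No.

φ(25) = φ(5^2) = 5·(5−1) = 20 = 2^2 · 5.
It suffices to check that the order of 11 is not a proper divisor of 20: compute 11^(20/q) for q ∈ {2, 5}.
11^10 ≡ 1 (mod 25)  [q = 2: ≡ 1 ✗]
11^4 ≡ 16 (mod 25)  [q = 5: ≢ 1 ✓]
11^10 ≡ 1 shows ord(11) | 10, strictly less than φ(25); not a primitive root.

No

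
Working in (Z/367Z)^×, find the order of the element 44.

122

ord(44) | φ(367) = 367 − 1 = 366 = 2 · 3 · 61.
Divisors of 366: 1, 2, 3, 6, 61, 122, 183, 366.
Evaluate successive powers at the divisors of 366:
44^1 ≡ 44 (mod 367)
44^2 ≡ 101 (mod 367)
44^3 ≡ 40 (mod 367)
44^6 ≡ 132 (mod 367)
44^61 ≡ 366 (mod 367)
44^122 ≡ 1 (mod 367) ✓
The smallest such exponent is 122, so the order of 44 is 122.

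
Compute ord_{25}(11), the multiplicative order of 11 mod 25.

5

By Lagrange's theorem, ord_25(11) divides φ(25) = φ(5^2) = 5·(5−1) = 20 = 2^2 · 5.
Divisors of 20: 1, 2, 4, 5, 10, 20.
Evaluate successive powers at the divisors of 20:
11^1 ≡ 11
11^2 ≡ 21
11^4 ≡ 16
11^5 ≡ 1
Hence ord(11) = 5.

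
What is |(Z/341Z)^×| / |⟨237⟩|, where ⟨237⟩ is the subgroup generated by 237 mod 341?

10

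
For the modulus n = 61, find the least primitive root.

φ(61) = 61 − 1 = 60 = 2^2 · 3 · 5.
Test candidates g = 2, 3, … against the prime factors q ∈ {2, 3, 5} of φ(61): g is a generator iff g^(60/q) ≢ 1 for every such q.
g = 2: 2^30 ≡ 60; 2^20 ≡ 47; 2^12 ≡ 9 — none is 1, so 2 is a primitive root.
The smallest primitive root modulo 61 is 2.

2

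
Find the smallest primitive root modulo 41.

6

φ(41) = 41 − 1 = 40 = 2^3 · 5.
g is a primitive root iff g^(40/q) ≢ 1 (mod 41) for each prime q ∈ {2, 5}.
g = 2: 2^20 ≡ 1 — hits 1, so not a primitive root.
g = 3: 3^20 ≡ 40; 3^8 ≡ 1 — hits 1, so not a primitive root.
g = 4: 4^20 ≡ 1 — hits 1, so not a primitive root.
g = 5: 5^20 ≡ 1 — hits 1, so not a primitive root.
g = 6: 6^20 ≡ 40; 6^8 ≡ 10 — none is 1, so 6 is a primitive root.
The smallest primitive root modulo 41 is 6.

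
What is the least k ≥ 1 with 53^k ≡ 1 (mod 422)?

Since 53 ∈ (Z/422Z)^×, its order divides φ(422) = φ(2)·φ(211) = 1·210 = 210 = 2 · 3 · 5 · 7.
Divisors of 210: 1, 2, 3, 5, 6, 7, 10, 14, 15, 21, 30, 35, 42, 70, 105, 210.
Compute 53^d (mod 422) for the divisors d until we hit 1:
53^1 ≡ 53
53^2 ≡ 277
53^3 ≡ 333
53^5 ≡ 245
53^6 ≡ 325
53^7 ≡ 345
53^10 ≡ 101
53^14 ≡ 21
53^15 ≡ 269
53^21 ≡ 71
53^30 ≡ 199
53^35 ≡ 225
53^42 ≡ 399
53^70 ≡ 407
53^105 ≡ 1
The smallest such exponent is 105, so the order of 53 is 105.

105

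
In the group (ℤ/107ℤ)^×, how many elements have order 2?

1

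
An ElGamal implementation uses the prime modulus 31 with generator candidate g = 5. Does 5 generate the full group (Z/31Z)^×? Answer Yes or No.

No

φ(31) = 31 − 1 = 30 = 2 · 3 · 5.
5 is a primitive root mod 31 iff 5^(φ(31)/q) ≢ 1 for every prime q | φ(31), i.e. q ∈ {2, 3, 5}.
5^15 ≡ 1 (mod 31)  [q = 2: ≡ 1 ✗]
5^10 ≡ 5 (mod 31)  [q = 3: ≢ 1 ✓]
5^6 ≡ 1 (mod 31)  [q = 5: ≡ 1 ✗]
5^15 ≡ 1 shows ord(5) | 15, strictly less than φ(31); not a primitive root.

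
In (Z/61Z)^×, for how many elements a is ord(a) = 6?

φ(61) = 61 − 1 = 60 = 2^2 · 3 · 5.
(Z/61Z)^× is cyclic (|G| = 60); a cyclic group of order m has exactly φ(d) elements of each order d | m, and none otherwise.
6 = 2 · 3 divides 60, and φ(6) = 2.

2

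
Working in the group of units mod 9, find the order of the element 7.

The order of 7 must divide φ(9) = φ(3^2) = 3·(3−1) = 6 = 2 · 3.
Divisors of 6: 1, 2, 3, 6.
Evaluate successive powers at the divisors of 6:
7^1 ≡ 7
7^2 ≡ 4
7^3 ≡ 1
Hence ord(7) = 3.

3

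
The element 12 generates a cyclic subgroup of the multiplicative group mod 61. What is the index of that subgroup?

The order of 12 must divide φ(61) = 61 − 1 = 60 = 2^2 · 3 · 5.
Divisors of 60: 1, 2, 3, 4, 5, 6, 10, 12, 15, 20, 30, 60.
Evaluate successive powers at the divisors of 60:
12^1 ≡ 12 (mod 61)
12^2 ≡ 22 (mod 61)
12^3 ≡ 20 (mod 61)
12^4 ≡ 57 (mod 61)
12^5 ≡ 13 (mod 61)
12^6 ≡ 34 (mod 61)
12^10 ≡ 47 (mod 61)
12^12 ≡ 58 (mod 61)
12^15 ≡ 1 (mod 61) ✓
So ord_61(12) = 15, hence |⟨12⟩| = 15.
Index = |(Z/61Z)^×| / |⟨12⟩| = 60 / 15 = 4.

4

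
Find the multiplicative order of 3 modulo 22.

The order of 3 must divide φ(22) = φ(2)·φ(11) = 1·10 = 10 = 2 · 5.
Divisors of 10: 1, 2, 5, 10.
Check 3^d mod 22 for each divisor in increasing order:
3^1 ≡ 3 (mod 22)
3^2 ≡ 9 (mod 22)
3^5 ≡ 1 (mod 22) ✓
Therefore the multiplicative order of 3 modulo 22 is 5.

5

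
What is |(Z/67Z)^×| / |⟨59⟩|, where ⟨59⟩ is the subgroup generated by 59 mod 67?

Since 59 ∈ (Z/67Z)^×, its order divides φ(67) = 67 − 1 = 66 = 2 · 3 · 11.
Divisors of 66: 1, 2, 3, 6, 11, 22, 33, 66.
Test each divisor d:
59^1 ≡ 59
59^2 ≡ 64
59^3 ≡ 24
59^6 ≡ 40
59^11 ≡ 1
Thus |⟨59⟩| = ord(59) = 11.
The index is φ(67) / ord(59) = 66 / 11 = 6.

6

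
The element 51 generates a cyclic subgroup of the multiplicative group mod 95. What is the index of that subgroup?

By Lagrange's theorem, ord_95(51) divides φ(95) = φ(5·19) = (5−1)·(19−1) = 4·18 = 72 = 2^3 · 3^2.
Divisors of 72: 1, 2, 3, 4, 6, 8, 9, 12, 18, 24, 36, 72.
Check 51^d mod 95 for each divisor in increasing order:
51^1 ≡ 51 (mod 95)
51^2 ≡ 36 (mod 95)
51^3 ≡ 31 (mod 95)
51^4 ≡ 61 (mod 95)
51^6 ≡ 11 (mod 95)
51^8 ≡ 16 (mod 95)
51^9 ≡ 56 (mod 95)
51^12 ≡ 26 (mod 95)
51^18 ≡ 1 (mod 95) ✓
Thus |⟨51⟩| = ord(51) = 18.
The index is φ(95) / ord(51) = 72 / 18 = 4.

4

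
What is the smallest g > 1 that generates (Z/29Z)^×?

2

φ(29) = 29 − 1 = 28 = 2^2 · 7.
Test candidates g = 2, 3, … against the prime factors q ∈ {2, 7} of φ(29): g is a generator iff g^(28/q) ≢ 1 for every such q.
g = 2: 2^14 ≡ 28; 2^4 ≡ 16 — none is 1, so 2 is a primitive root.
The smallest primitive root modulo 29 is 2.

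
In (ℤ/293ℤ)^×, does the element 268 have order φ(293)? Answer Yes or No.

φ(293) = 293 − 1 = 292 = 2^2 · 73.
268 is a primitive root mod 293 iff 268^(φ(293)/q) ≢ 1 for every prime q | φ(293), i.e. q ∈ {2, 73}.
268^146 ≡ 1 (mod 293)  [q = 2: ≡ 1 ✗]
268^4 ≡ 56 (mod 293)  [q = 73: ≢ 1 ✓]
268^146 ≡ 1 shows ord(268) | 146, strictly less than φ(293); not a primitive root.

No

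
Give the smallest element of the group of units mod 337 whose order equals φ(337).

10

φ(337) = 337 − 1 = 336 = 2^4 · 3 · 7.
g is a primitive root iff g^(336/q) ≢ 1 (mod 337) for each prime q ∈ {2, 3, 7}.
g = 2: 2^168 ≡ 1 — hits 1, so not a primitive root.
g = 3: 3^168 ≡ 1 — hits 1, so not a primitive root.
g = 4: 4^168 ≡ 1 — hits 1, so not a primitive root.
g = 5: 5^168 ≡ 336; 5^112 ≡ 1 — hits 1, so not a primitive root.
g = 6: 6^168 ≡ 1 — hits 1, so not a primitive root.
g = 7: 7^168 ≡ 1 — hits 1, so not a primitive root.
g = 8: 8^168 ≡ 1 — hits 1, so not a primitive root.
g = 9: 9^168 ≡ 1 — hits 1, so not a primitive root.
g = 10: 10^168 ≡ 336; 10^112 ≡ 128; 10^48 ≡ 175 — none is 1, so 10 is a primitive root.
The smallest primitive root modulo 337 is 10.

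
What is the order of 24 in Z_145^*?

14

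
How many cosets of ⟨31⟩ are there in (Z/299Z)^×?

6

ord(31) | φ(299) = φ(13·23) = (13−1)·(23−1) = 12·22 = 264 = 2^3 · 3 · 11.
Divisors of 264: 1, 2, 3, 4, 6, 8, 11, 12, 22, 24, 33, 44, 66, 88, 132, 264.
Compute 31^d (mod 299) for the divisors d until we hit 1:
31^1 ≡ 31 (mod 299)
31^2 ≡ 64 (mod 299)
31^3 ≡ 190 (mod 299)
31^4 ≡ 209 (mod 299)
31^6 ≡ 220 (mod 299)
31^8 ≡ 27 (mod 299)
31^11 ≡ 47 (mod 299)
31^12 ≡ 261 (mod 299)
31^22 ≡ 116 (mod 299)
31^24 ≡ 248 (mod 299)
31^33 ≡ 70 (mod 299)
31^44 ≡ 1 (mod 299) ✓
So ord_299(31) = 44, hence |⟨31⟩| = 44.
[(Z/299Z)^× : ⟨31⟩] = 264/44 = 6.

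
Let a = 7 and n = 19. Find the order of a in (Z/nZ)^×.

ord(7) | φ(19) = 19 − 1 = 18 = 2 · 3^2.
Divisors of 18: 1, 2, 3, 6, 9, 18.
Compute 7^d (mod 19) for the divisors d until we hit 1:
7^1 ≡ 7 (mod 19)
7^2 ≡ 11 (mod 19)
7^3 ≡ 1 (mod 19) ✓
So ord_19(7) = 3.

3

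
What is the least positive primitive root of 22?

7

φ(22) = φ(2)·φ(11) = 1·10 = 10 = 2 · 5.
Test candidates g = 2, 3, … against the prime factors q ∈ {2, 5} of φ(22): g is a generator iff g^(10/q) ≢ 1 for every such q.
g = 2: gcd(2, 22) = 2 > 1, not a unit — skip.
g = 3: 3^5 ≡ 1 — hits 1, so not a primitive root.
g = 4: gcd(4, 22) = 2 > 1, not a unit — skip.
g = 5: 5^5 ≡ 1 — hits 1, so not a primitive root.
g = 6: gcd(6, 22) = 2 > 1, not a unit — skip.
g = 7: 7^5 ≡ 21; 7^2 ≡ 5 — none is 1, so 7 is a primitive root.
So 7 is the smallest generator of (Z/22Z)^×.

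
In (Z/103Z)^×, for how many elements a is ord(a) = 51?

32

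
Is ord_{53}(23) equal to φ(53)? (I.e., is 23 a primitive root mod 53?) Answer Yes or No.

No

φ(53) = 53 − 1 = 52 = 2^2 · 13.
23 is a primitive root mod 53 iff 23^(φ(53)/q) ≢ 1 for every prime q | φ(53), i.e. q ∈ {2, 13}.
23^26 ≡ 52 (mod 53)  [q = 2: ≢ 1 ✓]
23^4 ≡ 1 (mod 53)  [q = 13: ≡ 1 ✗]
The check at q = 13 fails, so 23 generates a proper subgroup.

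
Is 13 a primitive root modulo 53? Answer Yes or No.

No

φ(53) = 53 − 1 = 52 = 2^2 · 13.
An element g generates (Z/53Z)^× iff g^(52/q) ≢ 1 (mod 53) for each prime q ∈ {2, 13}.
13^26 ≡ 1 (mod 53)  [q = 2: ≡ 1 ✗]
13^4 ≡ 47 (mod 53)  [q = 13: ≢ 1 ✓]
Since 13^26 ≡ 1, the order of 13 divides 26 < 52, so 13 is not a primitive root.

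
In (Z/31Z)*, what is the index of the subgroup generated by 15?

3

By Lagrange's theorem, ord_31(15) divides φ(31) = 31 − 1 = 30 = 2 · 3 · 5.
Divisors of 30: 1, 2, 3, 5, 6, 10, 15, 30.
Compute 15^d (mod 31) for the divisors d until we hit 1:
15^1 ≡ 15 (mod 31)
15^2 ≡ 8 (mod 31)
15^3 ≡ 27 (mod 31)
15^5 ≡ 30 (mod 31)
15^6 ≡ 16 (mod 31)
15^10 ≡ 1 (mod 31) ✓
So ord_31(15) = 10, hence |⟨15⟩| = 10.
[(Z/31Z)^× : ⟨15⟩] = 30/10 = 3.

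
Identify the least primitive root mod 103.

5

φ(103) = 103 − 1 = 102 = 2 · 3 · 17.
g is a primitive root iff g^(102/q) ≢ 1 (mod 103) for each prime q ∈ {2, 3, 17}.
g = 2: 2^51 ≡ 1 — hits 1, so not a primitive root.
g = 3: 3^51 ≡ 102; 3^34 ≡ 1 — hits 1, so not a primitive root.
g = 4: 4^51 ≡ 1 — hits 1, so not a primitive root.
g = 5: 5^51 ≡ 102; 5^34 ≡ 56; 5^6 ≡ 72 — none is 1, so 5 is a primitive root.
So 5 is the smallest generator of (Z/103Z)^×.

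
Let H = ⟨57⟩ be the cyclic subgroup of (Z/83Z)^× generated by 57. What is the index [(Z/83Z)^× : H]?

1

The order of 57 must divide φ(83) = 83 − 1 = 82 = 2 · 41.
Divisors of 82: 1, 2, 41, 82.
Compute 57^d (mod 83) for the divisors d until we hit 1:
57^1 ≡ 57 (mod 83)
57^2 ≡ 12 (mod 83)
57^41 ≡ 82 (mod 83)
57^82 ≡ 1 (mod 83) ✓
Thus |⟨57⟩| = ord(57) = 82.
[(Z/83Z)^× : ⟨57⟩] = 82/82 = 1.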